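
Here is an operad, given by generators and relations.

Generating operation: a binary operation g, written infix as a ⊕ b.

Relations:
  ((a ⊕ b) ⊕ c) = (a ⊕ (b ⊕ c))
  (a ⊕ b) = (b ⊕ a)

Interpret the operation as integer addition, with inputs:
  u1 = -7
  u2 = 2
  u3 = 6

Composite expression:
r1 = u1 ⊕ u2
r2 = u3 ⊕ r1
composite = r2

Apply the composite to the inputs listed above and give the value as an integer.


(u1 ⊕ u2) = -5
(u3 ⊕ (u1 ⊕ u2)) = 1

1


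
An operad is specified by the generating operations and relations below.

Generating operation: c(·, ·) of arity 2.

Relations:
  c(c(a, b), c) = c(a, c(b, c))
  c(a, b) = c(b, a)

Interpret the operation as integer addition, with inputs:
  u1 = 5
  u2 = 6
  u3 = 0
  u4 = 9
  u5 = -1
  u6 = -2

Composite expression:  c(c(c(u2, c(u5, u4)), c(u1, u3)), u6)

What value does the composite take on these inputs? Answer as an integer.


17


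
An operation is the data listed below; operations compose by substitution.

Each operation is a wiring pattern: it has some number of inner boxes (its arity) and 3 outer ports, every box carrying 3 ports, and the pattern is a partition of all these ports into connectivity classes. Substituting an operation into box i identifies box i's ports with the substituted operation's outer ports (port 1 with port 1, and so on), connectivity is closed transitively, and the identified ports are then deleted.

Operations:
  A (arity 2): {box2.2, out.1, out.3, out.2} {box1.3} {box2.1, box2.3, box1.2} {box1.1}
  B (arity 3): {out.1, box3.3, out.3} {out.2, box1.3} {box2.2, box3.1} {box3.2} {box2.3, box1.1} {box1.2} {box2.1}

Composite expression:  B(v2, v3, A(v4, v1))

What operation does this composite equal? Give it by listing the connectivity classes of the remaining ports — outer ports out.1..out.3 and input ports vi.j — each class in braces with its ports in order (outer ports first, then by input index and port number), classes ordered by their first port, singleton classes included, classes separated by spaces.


{out.1, out.3, v1.2, v3.2} {out.2, v2.3} {v1.1, v1.3, v4.2} {v2.1, v3.3} {v2.2} {v3.1} {v4.1} {v4.3}

Reachability decides: close wires over B-identified ports.
after A, the pattern on (v4, v1) reads {out.1, out.2, out.3, v1.2} {v1.1, v1.3, v4.2} {v4.1} {v4.3} (out.j = its outer ports)
after B, the pattern on (v2, v3, v4, v1) reads {out.1, out.3, v1.2, v3.2} {out.2, v2.3} {v1.1, v1.3, v4.2} {v2.1, v3.3} {v2.2} {v3.1} {v4.1} {v4.3} (out.j = its outer ports)


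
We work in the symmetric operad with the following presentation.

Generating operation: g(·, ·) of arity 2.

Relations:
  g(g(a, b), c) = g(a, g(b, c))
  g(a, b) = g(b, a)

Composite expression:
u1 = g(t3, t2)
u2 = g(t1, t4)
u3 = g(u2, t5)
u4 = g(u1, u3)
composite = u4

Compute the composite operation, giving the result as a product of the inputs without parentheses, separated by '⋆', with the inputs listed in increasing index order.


t1 ⋆ t2 ⋆ t3 ⋆ t4 ⋆ t5

Both nesting and order wash out for g; what remains is which t's occur.
g(t3, t2) linearizes to t3 ⋆ t2
g(t1, t4) linearizes to t1 ⋆ t4
g(g(t1, t4), t5) linearizes to t1 ⋆ t4 ⋆ t5
g(g(t3, t2), g(g(t1, t4), t5)) linearizes to t3 ⋆ t2 ⋆ t1 ⋆ t4 ⋆ t5
sorting the factors by input index: t1 ⋆ t2 ⋆ t3 ⋆ t4 ⋆ t5


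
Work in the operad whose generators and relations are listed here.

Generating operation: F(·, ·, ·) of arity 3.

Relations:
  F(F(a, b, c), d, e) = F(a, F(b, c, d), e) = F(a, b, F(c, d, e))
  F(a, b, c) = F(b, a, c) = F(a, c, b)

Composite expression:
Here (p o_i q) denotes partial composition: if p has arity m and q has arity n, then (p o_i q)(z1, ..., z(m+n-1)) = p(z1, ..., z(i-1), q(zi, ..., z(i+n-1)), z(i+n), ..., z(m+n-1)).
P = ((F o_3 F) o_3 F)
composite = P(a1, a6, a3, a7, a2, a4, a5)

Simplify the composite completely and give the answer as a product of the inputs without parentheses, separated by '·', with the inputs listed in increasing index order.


a1 · a2 · a3 · a4 · a5 · a6 · a7


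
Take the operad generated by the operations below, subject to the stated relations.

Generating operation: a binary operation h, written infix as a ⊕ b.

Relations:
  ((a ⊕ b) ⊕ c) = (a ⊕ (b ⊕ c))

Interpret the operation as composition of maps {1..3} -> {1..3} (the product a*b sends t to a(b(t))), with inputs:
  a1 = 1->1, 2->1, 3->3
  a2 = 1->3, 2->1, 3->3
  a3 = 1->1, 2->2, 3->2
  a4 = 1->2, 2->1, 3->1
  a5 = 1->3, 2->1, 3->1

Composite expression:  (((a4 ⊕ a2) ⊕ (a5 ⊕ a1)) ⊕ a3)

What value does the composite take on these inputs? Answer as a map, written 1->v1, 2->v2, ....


1->1, 2->1, 3->1

(a4 ⊕ a2) = 1->1, 2->2, 3->1
(a5 ⊕ a1) = 1->3, 2->3, 3->1
((a4 ⊕ a2) ⊕ (a5 ⊕ a1)) = 1->1, 2->1, 3->1
(((a4 ⊕ a2) ⊕ (a5 ⊕ a1)) ⊕ a3) = 1->1, 2->1, 3->1


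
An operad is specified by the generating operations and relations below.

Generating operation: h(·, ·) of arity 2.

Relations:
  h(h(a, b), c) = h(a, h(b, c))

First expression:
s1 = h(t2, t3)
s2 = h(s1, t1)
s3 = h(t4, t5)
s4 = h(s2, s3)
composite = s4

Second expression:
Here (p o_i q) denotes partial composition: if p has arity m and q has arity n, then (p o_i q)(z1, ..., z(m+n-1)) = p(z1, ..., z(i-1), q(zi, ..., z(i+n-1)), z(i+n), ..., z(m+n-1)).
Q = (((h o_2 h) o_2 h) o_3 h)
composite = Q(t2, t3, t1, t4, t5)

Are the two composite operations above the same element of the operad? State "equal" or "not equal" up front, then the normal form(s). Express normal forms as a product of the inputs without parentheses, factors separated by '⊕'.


The first composite normalizes to t2 ⊕ t3 ⊕ t1 ⊕ t4 ⊕ t5
The second composite normalizes to t2 ⊕ t3 ⊕ t1 ⊕ t4 ⊕ t5
The normal forms match — equal.

equal; the common form is t2 ⊕ t3 ⊕ t1 ⊕ t4 ⊕ t5


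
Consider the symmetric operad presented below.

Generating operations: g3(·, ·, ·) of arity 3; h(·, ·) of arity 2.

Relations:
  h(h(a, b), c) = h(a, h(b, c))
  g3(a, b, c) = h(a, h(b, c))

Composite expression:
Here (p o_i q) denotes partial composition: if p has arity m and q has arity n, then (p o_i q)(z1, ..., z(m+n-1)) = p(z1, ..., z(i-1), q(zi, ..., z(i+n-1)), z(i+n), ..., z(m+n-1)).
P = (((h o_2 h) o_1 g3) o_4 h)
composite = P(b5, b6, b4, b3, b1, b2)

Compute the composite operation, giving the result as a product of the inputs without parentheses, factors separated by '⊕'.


The h-tree's shape is irrelevant; the b-reading-order decides.
g3(b5, b6, b4) flattens to b5 ⊕ b6 ⊕ b4
h(b3, b1) flattens to b3 ⊕ b1
h(h(b3, b1), b2) flattens to b3 ⊕ b1 ⊕ b2
h(g3(b5, b6, b4), h(h(b3, b1), b2)) flattens to b5 ⊕ b6 ⊕ b4 ⊕ b3 ⊕ b1 ⊕ b2

b5 ⊕ b6 ⊕ b4 ⊕ b3 ⊕ b1 ⊕ b2


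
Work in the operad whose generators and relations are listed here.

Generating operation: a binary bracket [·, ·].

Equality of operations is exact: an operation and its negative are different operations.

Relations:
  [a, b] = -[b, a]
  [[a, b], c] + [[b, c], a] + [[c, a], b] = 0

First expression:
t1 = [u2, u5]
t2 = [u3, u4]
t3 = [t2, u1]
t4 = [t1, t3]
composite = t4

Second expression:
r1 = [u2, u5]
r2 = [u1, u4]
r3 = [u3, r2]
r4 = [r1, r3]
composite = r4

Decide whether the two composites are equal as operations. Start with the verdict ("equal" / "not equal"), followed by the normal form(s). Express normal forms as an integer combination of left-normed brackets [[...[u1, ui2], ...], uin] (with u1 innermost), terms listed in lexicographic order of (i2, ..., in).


not equal: they reduce to [[[[u1, u3], u4], u2], u5] - [[[[u1, u3], u4], u5], u2] - [[[[u1, u4], u3], u2], u5] + [[[[u1, u4], u3], u5], u2] and [[[[u1, u4], u3], u2], u5] - [[[[u1, u4], u3], u5], u2]


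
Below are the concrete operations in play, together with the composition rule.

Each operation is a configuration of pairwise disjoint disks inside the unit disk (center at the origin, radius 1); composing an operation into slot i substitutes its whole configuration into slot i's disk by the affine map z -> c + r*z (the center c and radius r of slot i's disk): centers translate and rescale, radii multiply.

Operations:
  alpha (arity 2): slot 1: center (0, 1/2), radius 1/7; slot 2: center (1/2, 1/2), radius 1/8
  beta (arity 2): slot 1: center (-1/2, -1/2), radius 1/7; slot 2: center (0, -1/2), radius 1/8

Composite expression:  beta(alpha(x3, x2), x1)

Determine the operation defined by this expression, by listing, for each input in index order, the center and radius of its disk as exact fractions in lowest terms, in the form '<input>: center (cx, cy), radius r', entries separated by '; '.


x1: center (0, -1/2), radius 1/8; x2: center (-3/7, -3/7), radius 1/56; x3: center (-1/2, -3/7), radius 1/49

Affine substitution under beta: radii multiply and x-centers shift.
input x3: composing its 2 substitution steps yields center (-1/2, -3/7), radius 1/49
input x2: composing its 2 substitution steps yields center (-3/7, -3/7), radius 1/56
input x1: composing its 1 substitution step yields center (0, -1/2), radius 1/8


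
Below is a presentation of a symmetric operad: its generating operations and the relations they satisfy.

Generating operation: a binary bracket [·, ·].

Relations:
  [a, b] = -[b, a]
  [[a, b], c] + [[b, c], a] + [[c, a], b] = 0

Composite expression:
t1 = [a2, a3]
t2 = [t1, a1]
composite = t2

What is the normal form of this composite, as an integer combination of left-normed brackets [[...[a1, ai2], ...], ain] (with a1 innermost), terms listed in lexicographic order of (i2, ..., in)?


-[[a1, a2], a3] + [[a1, a3], a2]


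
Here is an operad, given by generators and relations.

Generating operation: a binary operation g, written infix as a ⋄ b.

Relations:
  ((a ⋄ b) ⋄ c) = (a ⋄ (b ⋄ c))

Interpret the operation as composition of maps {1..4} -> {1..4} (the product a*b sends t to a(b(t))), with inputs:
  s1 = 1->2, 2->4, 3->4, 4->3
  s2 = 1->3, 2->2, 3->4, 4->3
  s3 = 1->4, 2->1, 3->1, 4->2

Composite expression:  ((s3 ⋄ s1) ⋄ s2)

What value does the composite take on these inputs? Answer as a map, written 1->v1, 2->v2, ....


1->2, 2->2, 3->1, 4->2


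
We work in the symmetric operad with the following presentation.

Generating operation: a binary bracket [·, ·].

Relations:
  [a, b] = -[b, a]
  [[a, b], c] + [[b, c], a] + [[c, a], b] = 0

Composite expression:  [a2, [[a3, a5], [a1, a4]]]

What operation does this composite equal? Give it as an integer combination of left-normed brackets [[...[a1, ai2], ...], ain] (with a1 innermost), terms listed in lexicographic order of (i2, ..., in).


[[[[a1, a4], a3], a5], a2] - [[[[a1, a4], a5], a3], a2]

Left-normed coefficients sit on the a1-initial expansion words.
Composite bracket: [a2, [[a3, a5], [a1, a4]]]
Applying ab - ba throughout gives 16 signed words (2^4 = 16).
Words beginning with a1 determine it all:
  a1a4a3a5a2 appears with sign +1, giving the term +[[[[a1, a4], a3], a5], a2]
  a1a4a5a3a2 appears with sign -1, giving the term -[[[[a1, a4], a5], a3], a2]


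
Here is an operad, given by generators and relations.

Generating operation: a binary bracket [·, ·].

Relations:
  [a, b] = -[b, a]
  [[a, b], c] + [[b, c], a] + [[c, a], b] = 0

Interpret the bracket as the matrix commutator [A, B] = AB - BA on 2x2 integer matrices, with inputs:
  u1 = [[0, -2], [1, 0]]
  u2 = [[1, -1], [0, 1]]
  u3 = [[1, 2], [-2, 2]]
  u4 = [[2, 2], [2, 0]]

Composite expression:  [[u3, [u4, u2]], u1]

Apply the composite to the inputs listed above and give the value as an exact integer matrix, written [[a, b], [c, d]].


[u4, u2] = [[2, -2], [0, -2]]
[u3, [u4, u2]] = [[-4, -6], [-8, 4]]
[[u3, [u4, u2]], u1] = [[-22, 16], [8, 22]]

[[-22, 16], [8, 22]]


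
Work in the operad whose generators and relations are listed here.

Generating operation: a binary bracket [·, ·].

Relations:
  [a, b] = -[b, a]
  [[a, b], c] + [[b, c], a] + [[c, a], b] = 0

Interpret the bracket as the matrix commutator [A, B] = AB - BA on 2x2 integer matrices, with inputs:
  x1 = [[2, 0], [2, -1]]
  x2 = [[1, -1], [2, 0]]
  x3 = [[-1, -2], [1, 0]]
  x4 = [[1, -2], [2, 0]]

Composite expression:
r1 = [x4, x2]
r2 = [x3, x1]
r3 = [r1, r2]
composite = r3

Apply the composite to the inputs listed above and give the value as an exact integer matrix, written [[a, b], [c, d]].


[[5, -16], [20, -5]]

[x4, x2] = [[-2, 1], [0, 2]]
[x3, x1] = [[-4, 6], [5, 4]]
[[x4, x2], [x3, x1]] = [[5, -16], [20, -5]]


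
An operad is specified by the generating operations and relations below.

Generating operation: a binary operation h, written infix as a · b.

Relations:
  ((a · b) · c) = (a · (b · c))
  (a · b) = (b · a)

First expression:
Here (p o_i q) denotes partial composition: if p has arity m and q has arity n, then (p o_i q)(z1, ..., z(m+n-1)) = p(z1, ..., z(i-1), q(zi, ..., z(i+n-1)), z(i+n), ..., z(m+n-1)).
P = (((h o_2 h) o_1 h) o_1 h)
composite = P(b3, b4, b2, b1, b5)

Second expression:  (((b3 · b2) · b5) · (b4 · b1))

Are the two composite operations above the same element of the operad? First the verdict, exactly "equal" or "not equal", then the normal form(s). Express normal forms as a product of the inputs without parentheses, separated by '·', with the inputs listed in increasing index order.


equal — both sides give b1 · b2 · b3 · b4 · b5

Normal form of the first expression: b1 · b2 · b3 · b4 · b5
Normal form of the second expression: b1 · b2 · b3 · b4 · b5
The normal forms match — equal.


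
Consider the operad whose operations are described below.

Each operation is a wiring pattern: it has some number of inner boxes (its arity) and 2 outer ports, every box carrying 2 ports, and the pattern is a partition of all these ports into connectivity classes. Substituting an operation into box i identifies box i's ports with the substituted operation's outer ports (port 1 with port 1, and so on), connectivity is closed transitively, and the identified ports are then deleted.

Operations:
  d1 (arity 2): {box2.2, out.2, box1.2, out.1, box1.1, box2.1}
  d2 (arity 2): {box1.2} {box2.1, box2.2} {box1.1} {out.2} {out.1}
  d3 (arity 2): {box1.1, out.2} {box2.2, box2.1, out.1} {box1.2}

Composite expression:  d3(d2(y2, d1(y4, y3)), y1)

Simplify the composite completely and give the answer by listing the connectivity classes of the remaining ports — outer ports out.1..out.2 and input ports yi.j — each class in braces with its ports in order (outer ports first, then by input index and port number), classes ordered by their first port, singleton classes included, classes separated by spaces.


After gluing at d3, chains via deleted ports link the y-ports.
stage d1: inputs (y4, y3), connectivity {out.1, out.2, y3.1, y3.2, y4.1, y4.2}, out.j its boundary
stage d2: inputs (y2, y4, y3), connectivity {out.1} {out.2} {y2.1} {y2.2} {y3.1, y3.2, y4.1, y4.2}, out.j its boundary
stage d3: inputs (y2, y4, y3, y1), connectivity {out.1, y1.1, y1.2} {out.2} {y2.1} {y2.2} {y3.1, y3.2, y4.1, y4.2}, out.j its boundary

{out.1, y1.1, y1.2} {out.2} {y2.1} {y2.2} {y3.1, y3.2, y4.1, y4.2}


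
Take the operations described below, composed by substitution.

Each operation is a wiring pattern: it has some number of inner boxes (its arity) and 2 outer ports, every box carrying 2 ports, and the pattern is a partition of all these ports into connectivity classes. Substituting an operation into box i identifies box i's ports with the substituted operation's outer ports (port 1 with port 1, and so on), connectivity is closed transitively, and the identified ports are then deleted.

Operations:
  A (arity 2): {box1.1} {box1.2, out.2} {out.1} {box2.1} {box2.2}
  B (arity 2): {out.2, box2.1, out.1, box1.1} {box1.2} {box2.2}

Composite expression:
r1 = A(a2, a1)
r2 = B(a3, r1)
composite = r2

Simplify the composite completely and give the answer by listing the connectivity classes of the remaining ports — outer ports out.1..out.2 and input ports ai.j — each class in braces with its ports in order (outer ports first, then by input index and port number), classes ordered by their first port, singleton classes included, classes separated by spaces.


{out.1, out.2, a3.1} {a1.1} {a1.2} {a2.1} {a2.2} {a3.2}

Two ports join when wires chain via B-identified ports.
composing A on (a2, a1), with out.j its own outer ports: {out.1} {out.2, a2.2} {a1.1} {a1.2} {a2.1}
composing B on (a3, a2, a1), with out.j its own outer ports: {out.1, out.2, a3.1} {a1.1} {a1.2} {a2.1} {a2.2} {a3.2}


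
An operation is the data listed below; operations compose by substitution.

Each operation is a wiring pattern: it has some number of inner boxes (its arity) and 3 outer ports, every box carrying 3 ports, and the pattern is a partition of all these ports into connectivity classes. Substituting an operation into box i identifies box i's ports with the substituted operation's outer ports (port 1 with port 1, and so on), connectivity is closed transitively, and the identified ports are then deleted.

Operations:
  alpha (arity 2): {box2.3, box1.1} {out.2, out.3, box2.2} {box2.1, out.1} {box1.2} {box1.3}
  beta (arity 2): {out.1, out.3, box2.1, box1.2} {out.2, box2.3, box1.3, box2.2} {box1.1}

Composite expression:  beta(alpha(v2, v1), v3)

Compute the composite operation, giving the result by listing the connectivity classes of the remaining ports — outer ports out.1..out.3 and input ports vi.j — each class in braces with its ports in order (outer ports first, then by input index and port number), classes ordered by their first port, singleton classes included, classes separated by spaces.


{out.1, out.2, out.3, v1.2, v3.1, v3.2, v3.3} {v1.1} {v1.3, v2.1} {v2.2} {v2.3}

Connectivity passes through glued beta-boundaries; trace each wire chain.
alpha over (v2, v1) gives {out.1, v1.1} {out.2, out.3, v1.2} {v1.3, v2.1} {v2.2} {v2.3}, out.j being that stage's outer ports
beta over (v2, v1, v3) gives {out.1, out.2, out.3, v1.2, v3.1, v3.2, v3.3} {v1.1} {v1.3, v2.1} {v2.2} {v2.3}, out.j being that stage's outer ports


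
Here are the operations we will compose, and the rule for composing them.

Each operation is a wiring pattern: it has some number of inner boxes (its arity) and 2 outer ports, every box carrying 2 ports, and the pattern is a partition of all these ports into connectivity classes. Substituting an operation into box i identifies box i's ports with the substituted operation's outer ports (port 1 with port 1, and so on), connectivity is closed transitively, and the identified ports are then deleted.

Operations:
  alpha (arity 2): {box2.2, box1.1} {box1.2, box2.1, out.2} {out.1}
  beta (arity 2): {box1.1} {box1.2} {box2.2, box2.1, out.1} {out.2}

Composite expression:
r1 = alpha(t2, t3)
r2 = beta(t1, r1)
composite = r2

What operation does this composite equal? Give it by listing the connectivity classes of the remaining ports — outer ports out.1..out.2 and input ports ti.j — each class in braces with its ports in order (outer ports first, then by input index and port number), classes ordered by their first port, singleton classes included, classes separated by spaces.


{out.1, t2.2, t3.1} {out.2} {t1.1} {t1.2} {t2.1, t3.2}


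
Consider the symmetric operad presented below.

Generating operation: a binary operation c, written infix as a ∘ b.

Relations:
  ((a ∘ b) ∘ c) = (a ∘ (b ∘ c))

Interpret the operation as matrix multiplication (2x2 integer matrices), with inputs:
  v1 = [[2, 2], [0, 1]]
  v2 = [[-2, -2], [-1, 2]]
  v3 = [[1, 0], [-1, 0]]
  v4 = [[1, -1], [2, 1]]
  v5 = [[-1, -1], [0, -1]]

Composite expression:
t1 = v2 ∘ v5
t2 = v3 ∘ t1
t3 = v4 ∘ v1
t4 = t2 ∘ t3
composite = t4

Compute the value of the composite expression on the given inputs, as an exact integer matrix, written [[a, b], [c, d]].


[[20, 22], [-20, -22]]

(v2 ∘ v5) = [[2, 4], [1, -1]]
(v3 ∘ (v2 ∘ v5)) = [[2, 4], [-2, -4]]
(v4 ∘ v1) = [[2, 1], [4, 5]]
((v3 ∘ (v2 ∘ v5)) ∘ (v4 ∘ v1)) = [[20, 22], [-20, -22]]


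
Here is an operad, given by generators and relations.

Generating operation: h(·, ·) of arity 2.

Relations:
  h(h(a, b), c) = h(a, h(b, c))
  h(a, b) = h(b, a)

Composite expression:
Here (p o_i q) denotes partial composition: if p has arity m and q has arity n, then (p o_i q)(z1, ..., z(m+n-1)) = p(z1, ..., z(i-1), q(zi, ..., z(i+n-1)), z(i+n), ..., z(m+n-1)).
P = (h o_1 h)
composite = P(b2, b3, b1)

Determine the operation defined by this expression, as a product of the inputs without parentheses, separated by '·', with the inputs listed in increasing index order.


b1 · b2 · b3

Key point: h commutes, so take the b-inputs in any fixed order.
h(b2, b3) collapses to b2 · b3
h(h(b2, b3), b1) collapses to b2 · b3 · b1
sorting the factors by input index: b1 · b2 · b3


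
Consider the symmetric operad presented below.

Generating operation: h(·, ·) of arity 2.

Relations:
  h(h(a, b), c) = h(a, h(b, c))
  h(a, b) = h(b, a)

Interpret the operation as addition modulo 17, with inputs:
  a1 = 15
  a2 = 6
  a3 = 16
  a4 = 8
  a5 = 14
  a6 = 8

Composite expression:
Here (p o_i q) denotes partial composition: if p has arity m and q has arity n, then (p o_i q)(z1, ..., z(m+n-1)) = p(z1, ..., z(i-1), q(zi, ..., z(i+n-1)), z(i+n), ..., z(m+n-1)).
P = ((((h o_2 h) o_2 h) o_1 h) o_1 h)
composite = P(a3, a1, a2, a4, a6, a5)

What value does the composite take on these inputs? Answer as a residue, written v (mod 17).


16 (mod 17)


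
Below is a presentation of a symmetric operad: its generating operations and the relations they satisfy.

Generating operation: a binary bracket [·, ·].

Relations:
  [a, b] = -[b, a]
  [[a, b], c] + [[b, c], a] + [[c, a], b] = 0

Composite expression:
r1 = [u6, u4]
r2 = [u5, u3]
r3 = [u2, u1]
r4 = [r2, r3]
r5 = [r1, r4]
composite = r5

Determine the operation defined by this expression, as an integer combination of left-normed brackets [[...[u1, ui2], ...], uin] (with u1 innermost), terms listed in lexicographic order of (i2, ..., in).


Skip Jacobi rewriting: expand, keep u1-initial words, read off terms.
Composite bracket: [[u6, u4], [[u5, u3], [u2, u1]]]
Expanding via [a, b] = ab - ba: 32 signed words (2^5 = 32).
Keep just the words that open with u1:
  the word u1u2u3u5u4u6 carries sign -1 and contributes -[[[[[u1, u2], u3], u5], u4], u6]
  the word u1u2u3u5u6u4 carries sign +1 and contributes +[[[[[u1, u2], u3], u5], u6], u4]
  the word u1u2u5u3u4u6 carries sign +1 and contributes +[[[[[u1, u2], u5], u3], u4], u6]
  the word u1u2u5u3u6u4 carries sign -1 and contributes -[[[[[u1, u2], u5], u3], u6], u4]

-[[[[[u1, u2], u3], u5], u4], u6] + [[[[[u1, u2], u3], u5], u6], u4] + [[[[[u1, u2], u5], u3], u4], u6] - [[[[[u1, u2], u5], u3], u6], u4]


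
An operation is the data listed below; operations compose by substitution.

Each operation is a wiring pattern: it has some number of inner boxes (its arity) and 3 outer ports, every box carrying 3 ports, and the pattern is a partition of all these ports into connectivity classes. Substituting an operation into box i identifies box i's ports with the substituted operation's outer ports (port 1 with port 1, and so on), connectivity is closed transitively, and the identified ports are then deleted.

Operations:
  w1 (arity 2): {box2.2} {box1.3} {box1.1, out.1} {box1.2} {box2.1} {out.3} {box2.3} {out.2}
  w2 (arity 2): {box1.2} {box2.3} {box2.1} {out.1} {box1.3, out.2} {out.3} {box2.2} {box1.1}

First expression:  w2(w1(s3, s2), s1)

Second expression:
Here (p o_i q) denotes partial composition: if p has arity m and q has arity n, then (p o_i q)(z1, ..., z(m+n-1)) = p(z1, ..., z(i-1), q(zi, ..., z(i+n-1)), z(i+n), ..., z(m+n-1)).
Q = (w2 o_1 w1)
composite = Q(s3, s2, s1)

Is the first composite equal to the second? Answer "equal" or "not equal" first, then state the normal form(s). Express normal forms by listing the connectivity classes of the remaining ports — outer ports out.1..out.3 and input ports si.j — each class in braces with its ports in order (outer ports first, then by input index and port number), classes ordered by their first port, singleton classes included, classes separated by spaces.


equal: each reduces to {out.1} {out.2} {out.3} {s1.1} {s1.2} {s1.3} {s2.1} {s2.2} {s2.3} {s3.1} {s3.2} {s3.3}

In normal form, the first expression is {out.1} {out.2} {out.3} {s1.1} {s1.2} {s1.3} {s2.1} {s2.2} {s2.3} {s3.1} {s3.2} {s3.3}
In normal form, the second expression is {out.1} {out.2} {out.3} {s1.1} {s1.2} {s1.3} {s2.1} {s2.2} {s2.3} {s3.1} {s3.2} {s3.3}
The normal forms match — equal.


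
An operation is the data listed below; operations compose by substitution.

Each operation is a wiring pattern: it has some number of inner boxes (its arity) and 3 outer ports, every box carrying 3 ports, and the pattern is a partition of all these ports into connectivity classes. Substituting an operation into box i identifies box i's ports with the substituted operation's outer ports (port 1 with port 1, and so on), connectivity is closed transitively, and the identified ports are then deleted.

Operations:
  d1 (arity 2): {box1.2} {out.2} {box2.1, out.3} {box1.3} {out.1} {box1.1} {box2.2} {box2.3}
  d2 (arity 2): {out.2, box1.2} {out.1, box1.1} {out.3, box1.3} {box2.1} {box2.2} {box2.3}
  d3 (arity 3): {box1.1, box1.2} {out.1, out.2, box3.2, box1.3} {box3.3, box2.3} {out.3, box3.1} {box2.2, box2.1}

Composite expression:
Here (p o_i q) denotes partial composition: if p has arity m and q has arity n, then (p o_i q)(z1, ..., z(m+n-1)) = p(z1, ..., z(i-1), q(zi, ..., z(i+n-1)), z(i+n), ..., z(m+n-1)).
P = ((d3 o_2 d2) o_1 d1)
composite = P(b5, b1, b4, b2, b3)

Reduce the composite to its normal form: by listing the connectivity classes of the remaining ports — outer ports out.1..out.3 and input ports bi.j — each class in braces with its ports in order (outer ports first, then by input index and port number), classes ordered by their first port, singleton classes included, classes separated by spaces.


After gluing at d3, chains via deleted ports link the b-ports.
the subtree at d1 composes to {out.1} {out.2} {out.3, b1.1} {b1.2} {b1.3} {b5.1} {b5.2} {b5.3} on (b5, b1); out.j = own outer ports
the subtree at d2 composes to {out.1, b4.1} {out.2, b4.2} {out.3, b4.3} {b2.1} {b2.2} {b2.3} on (b4, b2); out.j = own outer ports
the subtree at d3 composes to {out.1, out.2, b1.1, b3.2} {out.3, b3.1} {b1.2} {b1.3} {b2.1} {b2.2} {b2.3} {b3.3, b4.3} {b4.1, b4.2} {b5.1} {b5.2} {b5.3} on (b5, b1, b4, b2, b3); out.j = own outer ports

{out.1, out.2, b1.1, b3.2} {out.3, b3.1} {b1.2} {b1.3} {b2.1} {b2.2} {b2.3} {b3.3, b4.3} {b4.1, b4.2} {b5.1} {b5.2} {b5.3}


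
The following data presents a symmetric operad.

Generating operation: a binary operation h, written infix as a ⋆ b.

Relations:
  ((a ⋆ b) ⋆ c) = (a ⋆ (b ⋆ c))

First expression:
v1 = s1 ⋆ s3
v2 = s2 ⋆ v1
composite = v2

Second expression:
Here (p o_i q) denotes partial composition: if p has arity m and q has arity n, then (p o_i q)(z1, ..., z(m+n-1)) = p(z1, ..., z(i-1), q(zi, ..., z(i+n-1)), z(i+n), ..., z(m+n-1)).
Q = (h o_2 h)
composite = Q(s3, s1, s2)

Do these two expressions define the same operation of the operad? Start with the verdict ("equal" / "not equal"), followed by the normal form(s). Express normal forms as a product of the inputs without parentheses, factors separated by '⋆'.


In normal form, the first expression is s2 ⋆ s1 ⋆ s3
In normal form, the second expression is s3 ⋆ s1 ⋆ s2
They disagree, so not equal.

not equal — first s2 ⋆ s1 ⋆ s3, second s3 ⋆ s1 ⋆ s2


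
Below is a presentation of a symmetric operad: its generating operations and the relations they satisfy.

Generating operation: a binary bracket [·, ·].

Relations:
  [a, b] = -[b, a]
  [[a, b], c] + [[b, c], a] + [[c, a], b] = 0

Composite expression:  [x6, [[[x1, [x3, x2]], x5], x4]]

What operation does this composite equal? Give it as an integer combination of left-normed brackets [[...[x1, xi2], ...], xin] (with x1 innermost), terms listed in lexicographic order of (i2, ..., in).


[[[[[x1, x2], x3], x5], x4], x6] - [[[[[x1, x3], x2], x5], x4], x6]

Skip Jacobi rewriting: expand, keep x1-initial words, read off terms.
Composite bracket: [x6, [[[x1, [x3, x2]], x5], x4]]
Under [a, b] = ab - ba we get 32 signed associative words (2^5 = 32).
Only words starting with x1 matter:
  sign of x1x2x3x5x4x6 is +1, so it contributes +[[[[[x1, x2], x3], x5], x4], x6]
  sign of x1x3x2x5x4x6 is -1, so it contributes -[[[[[x1, x3], x2], x5], x4], x6]


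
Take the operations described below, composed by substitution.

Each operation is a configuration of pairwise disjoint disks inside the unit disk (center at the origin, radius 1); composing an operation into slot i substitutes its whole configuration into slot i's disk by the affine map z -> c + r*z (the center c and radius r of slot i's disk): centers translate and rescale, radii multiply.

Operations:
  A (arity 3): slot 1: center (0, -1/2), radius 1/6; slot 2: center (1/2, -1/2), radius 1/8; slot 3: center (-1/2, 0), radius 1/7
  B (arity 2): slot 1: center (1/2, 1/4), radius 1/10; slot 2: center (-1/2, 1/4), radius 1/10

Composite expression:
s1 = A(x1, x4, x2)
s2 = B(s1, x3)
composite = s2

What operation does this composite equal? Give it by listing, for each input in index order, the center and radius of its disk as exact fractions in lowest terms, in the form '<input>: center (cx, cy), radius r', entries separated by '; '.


Each x-disk chains the slot maps above it in B; radii multiply.
input x1: composing its 2 substitution steps yields center (1/2, 1/5), radius 1/60
input x4: composing its 2 substitution steps yields center (11/20, 1/5), radius 1/80
input x2: composing its 2 substitution steps yields center (9/20, 1/4), radius 1/70
input x3: composing its 1 substitution step yields center (-1/2, 1/4), radius 1/10

x1: center (1/2, 1/5), radius 1/60; x2: center (9/20, 1/4), radius 1/70; x3: center (-1/2, 1/4), radius 1/10; x4: center (11/20, 1/5), radius 1/80


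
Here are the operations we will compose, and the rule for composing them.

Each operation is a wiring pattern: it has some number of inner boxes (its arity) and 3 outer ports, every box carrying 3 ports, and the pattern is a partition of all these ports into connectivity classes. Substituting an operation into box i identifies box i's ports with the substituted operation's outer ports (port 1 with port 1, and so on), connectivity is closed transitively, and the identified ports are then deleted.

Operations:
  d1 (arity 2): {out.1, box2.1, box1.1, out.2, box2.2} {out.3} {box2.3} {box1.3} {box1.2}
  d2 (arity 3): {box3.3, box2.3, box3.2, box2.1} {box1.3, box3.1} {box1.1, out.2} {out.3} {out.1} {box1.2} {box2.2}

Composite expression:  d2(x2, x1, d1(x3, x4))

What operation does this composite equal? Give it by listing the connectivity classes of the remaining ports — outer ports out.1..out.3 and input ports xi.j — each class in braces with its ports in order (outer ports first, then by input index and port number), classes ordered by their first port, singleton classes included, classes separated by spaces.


{out.1} {out.2, x2.1} {out.3} {x1.1, x1.3, x2.3, x3.1, x4.1, x4.2} {x1.2} {x2.2} {x3.2} {x3.3} {x4.3}

Two ports join when wires chain via d2-identified ports.
after d1, the pattern on (x3, x4) reads {out.1, out.2, x3.1, x4.1, x4.2} {out.3} {x3.2} {x3.3} {x4.3} (out.j = its outer ports)
after d2, the pattern on (x2, x1, x3, x4) reads {out.1} {out.2, x2.1} {out.3} {x1.1, x1.3, x2.3, x3.1, x4.1, x4.2} {x1.2} {x2.2} {x3.2} {x3.3} {x4.3} (out.j = its outer ports)


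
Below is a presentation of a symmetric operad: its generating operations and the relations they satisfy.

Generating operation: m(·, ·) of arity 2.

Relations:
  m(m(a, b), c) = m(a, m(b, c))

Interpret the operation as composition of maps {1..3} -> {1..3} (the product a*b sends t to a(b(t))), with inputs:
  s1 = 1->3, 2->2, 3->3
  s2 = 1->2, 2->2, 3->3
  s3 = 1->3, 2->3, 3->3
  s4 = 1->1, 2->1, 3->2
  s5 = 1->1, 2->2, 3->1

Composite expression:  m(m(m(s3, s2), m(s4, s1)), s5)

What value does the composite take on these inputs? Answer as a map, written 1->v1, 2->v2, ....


1->3, 2->3, 3->3

m(s3, s2) = 1->3, 2->3, 3->3
m(s4, s1) = 1->2, 2->1, 3->2
m(m(s3, s2), m(s4, s1)) = 1->3, 2->3, 3->3
m(m(m(s3, s2), m(s4, s1)), s5) = 1->3, 2->3, 3->3


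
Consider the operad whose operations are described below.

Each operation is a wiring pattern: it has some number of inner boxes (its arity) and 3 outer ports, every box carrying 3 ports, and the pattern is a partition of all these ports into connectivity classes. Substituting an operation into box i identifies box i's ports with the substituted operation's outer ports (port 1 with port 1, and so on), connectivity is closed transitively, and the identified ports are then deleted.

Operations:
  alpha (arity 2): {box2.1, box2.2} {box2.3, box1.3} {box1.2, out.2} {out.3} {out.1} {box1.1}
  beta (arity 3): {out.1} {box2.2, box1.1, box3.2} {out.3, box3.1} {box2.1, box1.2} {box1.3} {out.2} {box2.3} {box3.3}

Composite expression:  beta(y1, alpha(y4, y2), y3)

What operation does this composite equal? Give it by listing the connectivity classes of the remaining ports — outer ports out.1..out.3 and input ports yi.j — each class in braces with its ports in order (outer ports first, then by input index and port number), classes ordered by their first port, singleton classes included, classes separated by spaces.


After gluing at beta, chains via deleted ports link the y-ports.
stage alpha: inputs (y4, y2), connectivity {out.1} {out.2, y4.2} {out.3} {y2.1, y2.2} {y2.3, y4.3} {y4.1}, out.j its boundary
stage beta: inputs (y1, y4, y2, y3), connectivity {out.1} {out.2} {out.3, y3.1} {y1.1, y3.2, y4.2} {y1.2} {y1.3} {y2.1, y2.2} {y2.3, y4.3} {y3.3} {y4.1}, out.j its boundary

{out.1} {out.2} {out.3, y3.1} {y1.1, y3.2, y4.2} {y1.2} {y1.3} {y2.1, y2.2} {y2.3, y4.3} {y3.3} {y4.1}


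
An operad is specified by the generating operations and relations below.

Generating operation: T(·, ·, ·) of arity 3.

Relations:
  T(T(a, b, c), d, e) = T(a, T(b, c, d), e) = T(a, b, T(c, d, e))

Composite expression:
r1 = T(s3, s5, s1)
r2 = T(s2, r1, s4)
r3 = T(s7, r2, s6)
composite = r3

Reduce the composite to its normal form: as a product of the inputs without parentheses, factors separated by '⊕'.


s7 ⊕ s2 ⊕ s3 ⊕ s5 ⊕ s1 ⊕ s4 ⊕ s6

All parenthesizations of T agree; list the s-inputs left to right.
T(s3, s5, s1) unparenthesizes to s3 ⊕ s5 ⊕ s1
T(s2, T(s3, s5, s1), s4) unparenthesizes to s2 ⊕ s3 ⊕ s5 ⊕ s1 ⊕ s4
T(s7, T(s2, T(s3, s5, s1), s4), s6) unparenthesizes to s7 ⊕ s2 ⊕ s3 ⊕ s5 ⊕ s1 ⊕ s4 ⊕ s6


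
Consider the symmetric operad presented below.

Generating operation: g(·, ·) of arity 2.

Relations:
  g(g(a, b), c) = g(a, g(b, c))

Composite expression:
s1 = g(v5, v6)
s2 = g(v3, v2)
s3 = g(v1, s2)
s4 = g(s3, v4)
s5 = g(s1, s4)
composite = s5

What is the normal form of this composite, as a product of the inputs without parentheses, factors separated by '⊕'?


v5 ⊕ v6 ⊕ v1 ⊕ v3 ⊕ v2 ⊕ v4

Under associativity of g, the answer is the v's in reading order.
g(v5, v6) spells out as v5 ⊕ v6
g(v3, v2) spells out as v3 ⊕ v2
g(v1, g(v3, v2)) spells out as v1 ⊕ v3 ⊕ v2
g(g(v1, g(v3, v2)), v4) spells out as v1 ⊕ v3 ⊕ v2 ⊕ v4
g(g(v5, v6), g(g(v1, g(v3, v2)), v4)) spells out as v5 ⊕ v6 ⊕ v1 ⊕ v3 ⊕ v2 ⊕ v4


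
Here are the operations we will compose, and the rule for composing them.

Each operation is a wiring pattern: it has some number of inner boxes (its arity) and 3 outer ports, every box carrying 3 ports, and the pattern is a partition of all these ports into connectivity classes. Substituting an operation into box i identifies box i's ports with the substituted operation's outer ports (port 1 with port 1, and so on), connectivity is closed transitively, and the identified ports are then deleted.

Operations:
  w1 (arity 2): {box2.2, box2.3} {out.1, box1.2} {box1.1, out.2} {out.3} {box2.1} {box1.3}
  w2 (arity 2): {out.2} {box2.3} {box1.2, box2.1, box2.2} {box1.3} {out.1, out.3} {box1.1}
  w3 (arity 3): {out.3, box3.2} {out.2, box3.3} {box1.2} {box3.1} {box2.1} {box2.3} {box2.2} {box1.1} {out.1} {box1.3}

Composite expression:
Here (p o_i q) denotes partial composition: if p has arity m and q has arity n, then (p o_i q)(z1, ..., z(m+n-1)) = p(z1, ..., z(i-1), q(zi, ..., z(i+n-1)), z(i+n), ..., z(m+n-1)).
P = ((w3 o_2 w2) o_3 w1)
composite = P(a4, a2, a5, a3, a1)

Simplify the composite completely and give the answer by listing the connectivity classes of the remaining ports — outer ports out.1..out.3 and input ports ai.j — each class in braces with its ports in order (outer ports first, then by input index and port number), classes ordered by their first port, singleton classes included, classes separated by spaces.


Reachability decides: close wires over w3-identified ports.
stage w1: inputs (a5, a3), connectivity {out.1, a5.2} {out.2, a5.1} {out.3} {a3.1} {a3.2, a3.3} {a5.3}, out.j its boundary
stage w2: inputs (a2, a5, a3), connectivity {out.1, out.3} {out.2} {a2.1} {a2.2, a5.1, a5.2} {a2.3} {a3.1} {a3.2, a3.3} {a5.3}, out.j its boundary
stage w3: inputs (a4, a2, a5, a3, a1), connectivity {out.1} {out.2, a1.3} {out.3, a1.2} {a1.1} {a2.1} {a2.2, a5.1, a5.2} {a2.3} {a3.1} {a3.2, a3.3} {a4.1} {a4.2} {a4.3} {a5.3}, out.j its boundary

{out.1} {out.2, a1.3} {out.3, a1.2} {a1.1} {a2.1} {a2.2, a5.1, a5.2} {a2.3} {a3.1} {a3.2, a3.3} {a4.1} {a4.2} {a4.3} {a5.3}


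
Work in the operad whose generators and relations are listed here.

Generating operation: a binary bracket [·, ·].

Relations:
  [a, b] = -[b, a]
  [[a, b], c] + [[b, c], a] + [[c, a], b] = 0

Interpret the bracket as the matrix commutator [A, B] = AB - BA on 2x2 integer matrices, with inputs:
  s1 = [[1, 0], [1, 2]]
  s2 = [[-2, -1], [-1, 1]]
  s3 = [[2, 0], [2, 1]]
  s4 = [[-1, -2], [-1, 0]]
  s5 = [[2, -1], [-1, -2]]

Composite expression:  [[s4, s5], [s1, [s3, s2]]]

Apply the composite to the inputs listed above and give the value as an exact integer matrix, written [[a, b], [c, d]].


[s4, s5] = [[1, 9], [-5, -1]]
[s3, s2] = [[2, -1], [-5, -2]]
[s1, [s3, s2]] = [[1, 1], [-1, -1]]
[[s4, s5], [s1, [s3, s2]]] = [[-4, -16], [-8, 4]]

[[-4, -16], [-8, 4]]


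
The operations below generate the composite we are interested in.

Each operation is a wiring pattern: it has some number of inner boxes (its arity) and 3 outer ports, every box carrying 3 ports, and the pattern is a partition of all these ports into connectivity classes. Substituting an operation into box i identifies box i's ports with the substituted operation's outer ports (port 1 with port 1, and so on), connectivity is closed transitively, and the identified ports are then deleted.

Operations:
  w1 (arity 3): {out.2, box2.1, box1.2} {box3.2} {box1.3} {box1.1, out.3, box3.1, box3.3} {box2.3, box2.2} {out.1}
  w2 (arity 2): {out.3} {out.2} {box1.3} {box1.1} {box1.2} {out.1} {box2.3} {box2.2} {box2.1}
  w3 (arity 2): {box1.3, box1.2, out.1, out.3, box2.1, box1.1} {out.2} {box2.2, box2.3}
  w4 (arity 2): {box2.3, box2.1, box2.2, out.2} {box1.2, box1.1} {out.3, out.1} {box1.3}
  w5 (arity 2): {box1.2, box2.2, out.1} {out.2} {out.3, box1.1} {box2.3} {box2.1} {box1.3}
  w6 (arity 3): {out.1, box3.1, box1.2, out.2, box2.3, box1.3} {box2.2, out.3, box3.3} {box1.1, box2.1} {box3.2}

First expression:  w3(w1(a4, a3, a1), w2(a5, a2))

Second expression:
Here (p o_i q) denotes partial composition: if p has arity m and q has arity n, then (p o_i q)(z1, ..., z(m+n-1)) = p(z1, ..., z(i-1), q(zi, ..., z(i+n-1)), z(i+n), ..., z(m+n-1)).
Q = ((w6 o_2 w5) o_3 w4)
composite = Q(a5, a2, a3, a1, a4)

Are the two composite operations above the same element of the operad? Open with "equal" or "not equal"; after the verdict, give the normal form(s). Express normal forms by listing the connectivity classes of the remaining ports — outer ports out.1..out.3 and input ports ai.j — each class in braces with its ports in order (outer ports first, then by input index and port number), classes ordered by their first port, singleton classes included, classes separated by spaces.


not equal: they reduce to {out.1, out.3, a1.1, a1.3, a3.1, a4.1, a4.2} {out.2} {a1.2} {a2.1} {a2.2} {a2.3} {a3.2, a3.3} {a4.3} {a5.1} {a5.2} {a5.3} and {out.1, out.2, a2.1, a4.1, a5.2, a5.3} {out.3, a4.3} {a1.1, a1.2, a1.3, a2.2, a5.1} {a2.3} {a3.1, a3.2} {a3.3} {a4.2}

Reducing the first expression gives {out.1, out.3, a1.1, a1.3, a3.1, a4.1, a4.2} {out.2} {a1.2} {a2.1} {a2.2} {a2.3} {a3.2, a3.3} {a4.3} {a5.1} {a5.2} {a5.3}
Reducing the second expression gives {out.1, out.2, a2.1, a4.1, a5.2, a5.3} {out.3, a4.3} {a1.1, a1.2, a1.3, a2.2, a5.1} {a2.3} {a3.1, a3.2} {a3.3} {a4.2}
No match — not equal.
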